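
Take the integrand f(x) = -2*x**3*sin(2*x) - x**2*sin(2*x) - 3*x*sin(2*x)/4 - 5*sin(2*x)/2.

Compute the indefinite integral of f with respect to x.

The integrand splits into summands that can be handled one at a time.
Check: d/dx[x**3*cos(2*x) - 3*x**2*sin(2*x)/2 + x**2*cos(2*x)/2 - x*sin(2*x)/2 - 9*x*cos(2*x)/8 + 9*sin(2*x)/16 + cos(2*x)] = -2*x**3*sin(2*x) - x**2*sin(2*x) - 3*x*sin(2*x)/4 - 5*sin(2*x)/2 = f(x).

F(x) = x**3*cos(2*x) - 3*x**2*sin(2*x)/2 + x**2*cos(2*x)/2 - x*sin(2*x)/2 - 9*x*cos(2*x)/8 + 9*sin(2*x)/16 + cos(2*x) + C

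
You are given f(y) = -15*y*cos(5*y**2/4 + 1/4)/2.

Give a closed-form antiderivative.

An antiderivative is F(y) = -3*sin(5*y**2/4 + 1/4).

f matches the chain-rule pattern g'(h)*h' with inner function h(y) = 5*y**2/4 + 1/4; substituting u = h(y) collapses the integral.
Check: d/dy[-3*sin(5*y**2/4 + 1/4)] = -15*y*cos(5*y**2/4 + 1/4)/2 = f(y).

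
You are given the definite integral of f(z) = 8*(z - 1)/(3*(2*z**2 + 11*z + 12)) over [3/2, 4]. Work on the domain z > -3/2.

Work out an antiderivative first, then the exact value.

Antiderivative: F(z) = 4*(-log(z + 3/2) + 2*log(z + 4))/3; value = -4*log(11/2) + 4*log(3)/3 + 8*log(8)/3

The denominator factors as 3*(z + 4)*(2*z + 3); partial fractions split f into directly integrable pieces: -8/(3*(2*z + 3)) + 8/(3*(z + 4)).
F(z) = 4*(-log(z + 3/2) + 2*log(z + 4))/3 is an antiderivative of f.
Check: d/dz[4*(-log(z + 3/2) + 2*log(z + 4))/3] = (8*z - 8)/(6*z**2 + 33*z + 36), which equals f(z).
F(4) = -4*log(11/2)/3 + 8*log(8)/3; F(3/2) = -4*log(3)/3 + 8*log(11/2)/3.
Integral = F(4) - F(3/2) = -4*log(11/2) + 4*log(3)/3 + 8*log(8)/3.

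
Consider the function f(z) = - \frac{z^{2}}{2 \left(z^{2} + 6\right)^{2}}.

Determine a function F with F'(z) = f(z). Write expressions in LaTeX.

An antiderivative is F(z) = - \frac{\sqrt{6} z^{2} \operatorname{atan}{\left(\frac{\sqrt{6} z}{6} \right)} - 6 z + 6 \sqrt{6} \operatorname{atan}{\left(\frac{\sqrt{6} z}{6} \right)}}{24 \left(z^{2} + 6\right)}.

For F(z) to be correct the identity F'(z) - f(z) = 0 must hold.
Check: d/dz[- \frac{\sqrt{6} z^{2} \operatorname{atan}{\left(\frac{\sqrt{6} z}{6} \right)} - 6 z + 6 \sqrt{6} \operatorname{atan}{\left(\frac{\sqrt{6} z}{6} \right)}}{24 \left(z^{2} + 6\right)}] = - \frac{z^{2}}{2 z^{4} + 24 z^{2} + 72}, which equals f(z).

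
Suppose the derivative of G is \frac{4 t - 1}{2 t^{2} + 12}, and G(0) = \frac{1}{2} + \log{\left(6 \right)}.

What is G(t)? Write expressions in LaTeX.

G(t) = \log{\left(t^{2} + 6 \right)} - \frac{\sqrt{6} \operatorname{atan}{\left(\frac{\sqrt{6} t}{6} \right)}}{12} + \frac{1}{2}

Check a candidate G(t) by differentiating: d/dt[G] must match the given G'(t).
A general antiderivative is \log{\left(t^{2} + 6 \right)} - \frac{\sqrt{6} \operatorname{atan}{\left(\frac{\sqrt{6} t}{6} \right)}}{12} + C.
The condition gives C = \frac{1}{2} + \log{\left(6 \right)} - (\log{\left(6 \right)}) = \frac{1}{2}.
So G(t) = \log{\left(t^{2} + 6 \right)} - \frac{\sqrt{6} \operatorname{atan}{\left(\frac{\sqrt{6} t}{6} \right)}}{12} + \frac{1}{2}.
Check: d/dt[\log{\left(t^{2} + 6 \right)} - \frac{\sqrt{6} \operatorname{atan}{\left(\frac{\sqrt{6} t}{6} \right)}}{12} + \frac{1}{2}] = \frac{4 t - 1}{2 t^{2} + 12} = G'(t).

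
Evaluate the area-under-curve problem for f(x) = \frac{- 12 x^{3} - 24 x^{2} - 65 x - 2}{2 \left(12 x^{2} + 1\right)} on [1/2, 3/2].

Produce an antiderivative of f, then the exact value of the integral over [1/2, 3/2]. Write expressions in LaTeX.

Antiderivative: F(x) = - \frac{x^{2}}{4} - x - \frac{4 \log{\left(4 x^{2} + \frac{1}{3} \right)}}{3}; value = - \frac{4 \log{\left(\frac{28}{3} \right)}}{3} - \frac{3}{2} + \frac{4 \log{\left(\frac{4}{3} \right)}}{3}

Any candidate F(x) must reproduce f(x) exactly when differentiated.
F(x) = - \frac{x^{2}}{4} - x - \frac{4 \log{\left(4 x^{2} + \frac{1}{3} \right)}}{3} is an antiderivative of f.
Check: d/dx[- \frac{x^{2}}{4} - x - \frac{4 \log{\left(4 x^{2} + \frac{1}{3} \right)}}{3}] = \frac{- 12 x^{3} - 24 x^{2} - 65 x - 2}{24 x^{2} + 2}, which equals f(x).
F(3/2) = - \frac{4 \log{\left(\frac{28}{3} \right)}}{3} - \frac{33}{16}; F(1/2) = - \frac{9}{16} - \frac{4 \log{\left(\frac{4}{3} \right)}}{3}.
Integral = F(3/2) - F(1/2) = - \frac{4 \log{\left(\frac{28}{3} \right)}}{3} - \frac{3}{2} + \frac{4 \log{\left(\frac{4}{3} \right)}}{3}.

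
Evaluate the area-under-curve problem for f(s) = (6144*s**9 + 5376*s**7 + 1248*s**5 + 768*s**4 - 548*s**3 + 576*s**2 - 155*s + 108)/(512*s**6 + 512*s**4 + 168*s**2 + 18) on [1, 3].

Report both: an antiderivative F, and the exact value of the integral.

Any candidate F(s) must reproduce f(s) exactly when differentiated.
F(s) = 3*s**4 - 3*s**2/4 + 3*atan(2*s) + 2/(4*s**2 + 3/2) is an antiderivative of f.
Check: d/ds[3*s**4 - 3*s**2/4 + 3*atan(2*s) + 2/(4*s**2 + 3/2)] = (6144*s**9 + 5376*s**7 + 1248*s**5 + 768*s**4 - 548*s**3 + 576*s**2 - 155*s + 108)/(512*s**6 + 512*s**4 + 168*s**2 + 18) = f(s).
F(3) = 3*atan(6) + 70891/300; F(1) = 115/44 + 3*atan(2).
Integral = F(3) - F(1) = -3*atan(2) + 3*atan(6) + 192794/825.

Antiderivative: F(s) = 3*s**4 - 3*s**2/4 + 3*atan(2*s) + 2/(4*s**2 + 3/2); value = -3*atan(2) + 3*atan(6) + 192794/825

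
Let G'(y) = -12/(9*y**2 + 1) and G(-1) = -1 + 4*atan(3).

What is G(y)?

G(y) = -4*atan(3*y) - 1

A first test for any G(y): its y-derivative must equal the given G'(y).
A general antiderivative is -4*atan(3*y) + C.
The condition gives C = -1 + 4*atan(3) - (4*atan(3)) = -1.
So G(y) = -4*atan(3*y) - 1.
Check: d/dy[-4*atan(3*y) - 1] = -12/(9*y**2 + 1) = G'(y).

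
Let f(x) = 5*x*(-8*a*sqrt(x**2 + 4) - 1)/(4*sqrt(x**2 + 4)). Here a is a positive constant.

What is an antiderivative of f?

Recover f(x) by differentiating a candidate F(x); any mismatch rules it out.
Check: d/dx[-5*a*x**2 - 5*sqrt(x**2 + 4)/4] = (-40*a*x*sqrt(x**2 + 4) - 5*x)/(4*sqrt(x**2 + 4)), which equals f(x).

An antiderivative is F(x) = -5*a*x**2 - 5*sqrt(x**2 + 4)/4.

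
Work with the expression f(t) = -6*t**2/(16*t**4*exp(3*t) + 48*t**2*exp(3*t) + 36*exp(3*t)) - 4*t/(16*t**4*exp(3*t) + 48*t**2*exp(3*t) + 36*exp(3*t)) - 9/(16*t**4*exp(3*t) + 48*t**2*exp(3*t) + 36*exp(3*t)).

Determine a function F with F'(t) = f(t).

Recognize the product-rule pattern: f = u'v + uv' with u = 1/(4*(2*t**2 + 3)), v = exp(-3*t), so integration by parts undoes it.
Check: d/dt[exp(-3*t)/(4*(2*t**2 + 3))] = (-6*t**2 - 4*t - 9)/(16*t**4*exp(3*t) + 48*t**2*exp(3*t) + 36*exp(3*t)), which equals f(t).

An antiderivative is F(t) = exp(-3*t)/(4*(2*t**2 + 3)).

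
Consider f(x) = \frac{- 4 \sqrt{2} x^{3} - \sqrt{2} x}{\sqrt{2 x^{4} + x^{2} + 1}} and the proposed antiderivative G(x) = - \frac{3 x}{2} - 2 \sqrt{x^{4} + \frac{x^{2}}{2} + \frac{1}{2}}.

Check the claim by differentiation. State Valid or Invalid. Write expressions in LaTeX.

d/dx[G] = \frac{- 8 \sqrt{2} x^{3} - 2 \sqrt{2} x - 3 \sqrt{2 x^{4} + x^{2} + 1}}{2 \sqrt{2 x^{4} + x^{2} + 1}}
d/dx[G] - f(x) = - \frac{3}{2} != 0.

Invalid: d/dx[G] - f = - \frac{3}{2}, which is not 0.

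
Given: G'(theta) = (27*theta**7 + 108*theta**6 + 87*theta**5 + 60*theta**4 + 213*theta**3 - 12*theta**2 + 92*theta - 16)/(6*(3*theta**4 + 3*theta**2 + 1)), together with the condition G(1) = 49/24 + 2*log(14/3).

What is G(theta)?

Since d/dtheta undoes antidifferentiation here, G(theta) must give back the stated G'(theta).
A general antiderivative is 2*(3*theta**2/4 + 2*theta - 1)**2/3 + 2*log(2*theta**4 + 2*theta**2 + 2/3) + C.
The condition gives C = 49/24 + 2*log(14/3) - (49/24 + 2*log(14/3)) = 0.
So G(theta) = 3*theta**4/8 + 2*theta**3 + 5*theta**2/3 - 8*theta/3 + 2*log(theta**4 + theta**2 + 1/3) + 2/3 + 2*log(2).
Check: d/dtheta[3*theta**4/8 + 2*theta**3 + 5*theta**2/3 - 8*theta/3 + 2*log(theta**4 + theta**2 + 1/3) + 2/3 + 2*log(2)] = (27*theta**7 + 108*theta**6 + 87*theta**5 + 60*theta**4 + 213*theta**3 - 12*theta**2 + 92*theta - 16)/(18*theta**4 + 18*theta**2 + 6), which equals G'(theta).

G(theta) = 3*theta**4/8 + 2*theta**3 + 5*theta**2/3 - 8*theta/3 + 2*log(theta**4 + theta**2 + 1/3) + 2/3 + 2*log(2)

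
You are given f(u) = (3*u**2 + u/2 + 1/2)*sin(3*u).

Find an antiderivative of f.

Check any antiderivative F(u) by computing F'(u) and comparing it with f(u).
Check: d/du[-u**2*cos(3*u) + 2*u*sin(3*u)/3 - u*cos(3*u)/6 + sin(3*u)/18 + cos(3*u)/18] = 3*u**2*sin(3*u) + u*sin(3*u)/2 + sin(3*u)/2, which equals f(u).

An antiderivative is F(u) = -u**2*cos(3*u) + 2*u*sin(3*u)/3 - u*cos(3*u)/6 + sin(3*u)/18 + cos(3*u)/18.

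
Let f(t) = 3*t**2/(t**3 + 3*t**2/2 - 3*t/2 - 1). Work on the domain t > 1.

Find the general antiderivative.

F(t) = 2*log(t - 1)/3 - log(t + 1/2)/3 + 8*log(t + 2)/3 + C

Factor the denominator ((t - 1)*(t + 2)*(2*t + 1)) and decompose: f = -2/(3*(2*t + 1)) + 8/(3*(t + 2)) + 2/(3*(t - 1)); each piece integrates to a log, atan, or power term.
Check: d/dt[2*log(t - 1)/3 - log(t + 1/2)/3 + 8*log(t + 2)/3] = 6*t**2/(2*t**3 + 3*t**2 - 3*t - 2), which equals f(t).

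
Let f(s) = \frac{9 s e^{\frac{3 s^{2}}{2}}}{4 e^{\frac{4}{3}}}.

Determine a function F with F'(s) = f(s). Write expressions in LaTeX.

The substitution u = \frac{3 s^{2}}{2} - \frac{4}{3} works: f is exactly (dF/du)*(du/ds) for that inner function.
Check: d/ds[\frac{3 e^{\frac{3 s^{2}}{2}}}{4 e^{\frac{4}{3}}}] = \frac{9 s e^{\frac{3 s^{2}}{2}}}{4 e^{\frac{4}{3}}} = f(s).

An antiderivative is F(s) = \frac{3 e^{\frac{3 s^{2}}{2}}}{4 e^{\frac{4}{3}}}.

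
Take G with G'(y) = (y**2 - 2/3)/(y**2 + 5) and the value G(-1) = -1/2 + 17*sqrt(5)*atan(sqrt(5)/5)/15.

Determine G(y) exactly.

Any candidate G(y) must reproduce the stated G'(y) exactly.
A general antiderivative is y - 17*sqrt(5)*atan(sqrt(5)*y/5)/15 + C.
The condition gives C = -1/2 + 17*sqrt(5)*atan(sqrt(5)/5)/15 - (-1 + 17*sqrt(5)*atan(sqrt(5)/5)/15) = 1/2.
So G(y) = (30*y - 34*sqrt(5)*atan(sqrt(5)*y/5) + 15)/30.
Check: d/dy[(30*y - 34*sqrt(5)*atan(sqrt(5)*y/5) + 15)/30] = (3*y**2 - 2)/(3*y**2 + 15), which equals G'(y).

G(y) = (30*y - 34*sqrt(5)*atan(sqrt(5)*y/5) + 15)/30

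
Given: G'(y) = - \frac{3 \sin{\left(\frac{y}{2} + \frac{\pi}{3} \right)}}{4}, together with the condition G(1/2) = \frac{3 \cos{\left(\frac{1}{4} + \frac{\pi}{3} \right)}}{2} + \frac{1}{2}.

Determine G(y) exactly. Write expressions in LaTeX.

Check a candidate G(y) by differentiating: d/dy[G] must match the given G'(y).
A general antiderivative is \frac{3 \cos{\left(\frac{y}{2} + \frac{\pi}{3} \right)}}{2} + C.
The condition gives C = \frac{3 \cos{\left(\frac{1}{4} + \frac{\pi}{3} \right)}}{2} + \frac{1}{2} - (\frac{3 \cos{\left(\frac{1}{4} + \frac{\pi}{3} \right)}}{2}) = \frac{1}{2}.
So G(y) = \frac{3 \cos{\left(\frac{y}{2} + \frac{\pi}{3} \right)}}{2} + \frac{1}{2}.
Check: d/dy[\frac{3 \cos{\left(\frac{y}{2} + \frac{\pi}{3} \right)}}{2} + \frac{1}{2}] = - \frac{3 \sin{\left(\frac{y}{2} + \frac{\pi}{3} \right)}}{4} = G'(y).

G(y) = \frac{3 \cos{\left(\frac{y}{2} + \frac{\pi}{3} \right)}}{2} + \frac{1}{2}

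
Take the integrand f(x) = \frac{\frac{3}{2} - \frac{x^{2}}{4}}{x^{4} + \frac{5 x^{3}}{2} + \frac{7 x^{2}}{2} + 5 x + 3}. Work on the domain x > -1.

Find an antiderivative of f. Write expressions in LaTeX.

An antiderivative is F(x) = \frac{5 \log{\left(x + 1 \right)}}{6} - \frac{15 \log{\left(x + \frac{3}{2} \right)}}{34} - \frac{10 \log{\left(x^{2} + 2 \right)}}{51} - \frac{2 \sqrt{2} \operatorname{atan}{\left(\frac{\sqrt{2} x}{2} \right)}}{51}.

Factor the denominator (2 \left(x + 1\right) \left(2 x + 3\right) \left(x^{2} + 2\right)) and decompose: f = - \frac{4 \left(5 x + 1\right)}{51 \left(x^{2} + 2\right)} - \frac{15}{17 \left(2 x + 3\right)} + \frac{5}{6 \left(x + 1\right)}; each piece integrates to a log, atan, or power term.
Check: d/dx[\frac{5 \log{\left(x + 1 \right)}}{6} - \frac{15 \log{\left(x + \frac{3}{2} \right)}}{34} - \frac{10 \log{\left(x^{2} + 2 \right)}}{51} - \frac{2 \sqrt{2} \operatorname{atan}{\left(\frac{\sqrt{2} x}{2} \right)}}{51}] = \frac{6 - x^{2}}{4 x^{4} + 10 x^{3} + 14 x^{2} + 20 x + 12}, which equals f(x).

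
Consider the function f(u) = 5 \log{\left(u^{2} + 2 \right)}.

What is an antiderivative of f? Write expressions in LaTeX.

An antiderivative is F(u) = 5 u \log{\left(u^{2} + 2 \right)} - 10 u + 10 \sqrt{2} \operatorname{atan}{\left(\frac{\sqrt{2} u}{2} \right)}.

Since d/du undoes antidifferentiation here, F'(u) = f(u) is required of F(u).
Check: d/du[5 u \log{\left(u^{2} + 2 \right)} - 10 u + 10 \sqrt{2} \operatorname{atan}{\left(\frac{\sqrt{2} u}{2} \right)}] = 5 \log{\left(u^{2} + 2 \right)} = f(u).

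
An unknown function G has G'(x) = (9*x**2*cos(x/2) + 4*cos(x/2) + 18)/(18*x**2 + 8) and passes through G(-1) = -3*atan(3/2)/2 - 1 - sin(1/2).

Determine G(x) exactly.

G(x) = (2*sin(x/2) + 3*atan(3*x/2) - 2)/2

Differentiate the proposed G(x) back; it has to land on the given G'(x).
A general antiderivative is sin(x/2) + 3*atan(3*x/2)/2 + C.
The condition gives C = -3*atan(3/2)/2 - 1 - sin(1/2) - (-3*atan(3/2)/2 - sin(1/2)) = -1.
So G(x) = (2*sin(x/2) + 3*atan(3*x/2) - 2)/2.
Check: d/dx[(2*sin(x/2) + 3*atan(3*x/2) - 2)/2] = (9*x**2*cos(x/2) + 4*cos(x/2) + 18)/(18*x**2 + 8) = G'(x).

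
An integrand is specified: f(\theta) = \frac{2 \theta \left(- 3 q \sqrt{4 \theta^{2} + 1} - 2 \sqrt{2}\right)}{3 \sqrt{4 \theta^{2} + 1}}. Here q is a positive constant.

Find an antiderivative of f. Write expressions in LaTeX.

An antiderivative is F(\theta) = \frac{\sqrt{2} \left(- 3 \sqrt{2} q \theta^{2} - 2 \sqrt{4 \theta^{2} + 1}\right)}{6}.

Recover f(\theta) by differentiating a candidate F(\theta); any mismatch rules it out.
Check: d/d\theta[\frac{\sqrt{2} \left(- 3 \sqrt{2} q \theta^{2} - 2 \sqrt{4 \theta^{2} + 1}\right)}{6}] = \frac{- 6 q \theta \sqrt{4 \theta^{2} + 1} - 4 \sqrt{2} \theta}{3 \sqrt{4 \theta^{2} + 1}}, which equals f(\theta).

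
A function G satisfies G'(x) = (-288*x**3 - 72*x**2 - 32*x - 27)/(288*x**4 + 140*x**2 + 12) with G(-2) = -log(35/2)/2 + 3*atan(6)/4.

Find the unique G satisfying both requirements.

The proposed G(x) is checked by its d/dx: the result must match the given G'(x).
A general antiderivative is -log(4*x**2 + 3/2)/2 - 3*atan(3*x)/4 + C.
The condition gives C = -log(35/2)/2 + 3*atan(6)/4 - (-log(35/2)/2 + 3*atan(6)/4) = 0.
So G(x) = -(2*log(4*x**2 + 3/2) + 3*atan(3*x))/4.
Check: d/dx[-(2*log(4*x**2 + 3/2) + 3*atan(3*x))/4] = (-288*x**3 - 72*x**2 - 32*x - 27)/(288*x**4 + 140*x**2 + 12) = G'(x).

G(x) = -(2*log(4*x**2 + 3/2) + 3*atan(3*x))/4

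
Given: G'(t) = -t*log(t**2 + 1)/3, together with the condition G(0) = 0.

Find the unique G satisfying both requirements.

Since d/dt undoes antidifferentiation here, G(t) must give back the stated G'(t).
A general antiderivative is -t**2*log(t**2 + 1)/6 + t**2/6 - log(t**2 + 1)/6 + C.
The condition gives C = 0 - (0) = 0.
So G(t) = (-t**2*log(t**2 + 1) + t**2 - log(t**2 + 1))/6.
Check: d/dt[(-t**2*log(t**2 + 1) + t**2 - log(t**2 + 1))/6] = -t*log(t**2 + 1)/3 = G'(t).

G(t) = (-t**2*log(t**2 + 1) + t**2 - log(t**2 + 1))/6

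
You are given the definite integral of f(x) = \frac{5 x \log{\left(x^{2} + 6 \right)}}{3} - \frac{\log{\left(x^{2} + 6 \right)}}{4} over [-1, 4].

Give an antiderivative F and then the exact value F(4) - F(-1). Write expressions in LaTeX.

Integrate term by term and add the pieces.
F(x) = \frac{5 x^{2} \log{\left(x^{2} + 6 \right)}}{6} - \frac{5 x^{2}}{6} - \frac{x \log{\left(x^{2} + 6 \right)}}{4} + \frac{x}{2} + 5 \log{\left(x^{2} + 6 \right)} - \frac{\sqrt{6} \operatorname{atan}{\left(\frac{\sqrt{6} x}{6} \right)}}{2} is an antiderivative of f.
Check: d/dx[\frac{5 x^{2} \log{\left(x^{2} + 6 \right)}}{6} - \frac{5 x^{2}}{6} - \frac{x \log{\left(x^{2} + 6 \right)}}{4} + \frac{x}{2} + 5 \log{\left(x^{2} + 6 \right)} - \frac{\sqrt{6} \operatorname{atan}{\left(\frac{\sqrt{6} x}{6} \right)}}{2}] = \frac{5 x \log{\left(x^{2} + 6 \right)}}{3} - \frac{\log{\left(x^{2} + 6 \right)}}{4} = f(x).
F(4) = - \frac{34}{3} - \frac{\sqrt{6} \operatorname{atan}{\left(\frac{2 \sqrt{6}}{3} \right)}}{2} + \frac{52 \log{\left(22 \right)}}{3}; F(-1) = - \frac{4}{3} + \frac{\sqrt{6} \operatorname{atan}{\left(\frac{\sqrt{6}}{6} \right)}}{2} + \frac{73 \log{\left(7 \right)}}{12}.
Integral = F(4) - F(-1) = - \frac{73 \log{\left(7 \right)}}{12} - 10 - \frac{\sqrt{6} \operatorname{atan}{\left(\frac{2 \sqrt{6}}{3} \right)}}{2} - \frac{\sqrt{6} \operatorname{atan}{\left(\frac{\sqrt{6}}{6} \right)}}{2} + \frac{52 \log{\left(22 \right)}}{3}.

Antiderivative: F(x) = \frac{5 x^{2} \log{\left(x^{2} + 6 \right)}}{6} - \frac{5 x^{2}}{6} - \frac{x \log{\left(x^{2} + 6 \right)}}{4} + \frac{x}{2} + 5 \log{\left(x^{2} + 6 \right)} - \frac{\sqrt{6} \operatorname{atan}{\left(\frac{\sqrt{6} x}{6} \right)}}{2}; value = - \frac{73 \log{\left(7 \right)}}{12} - 10 - \frac{\sqrt{6} \operatorname{atan}{\left(\frac{2 \sqrt{6}}{3} \right)}}{2} - \frac{\sqrt{6} \operatorname{atan}{\left(\frac{\sqrt{6}}{6} \right)}}{2} + \frac{52 \log{\left(22 \right)}}{3}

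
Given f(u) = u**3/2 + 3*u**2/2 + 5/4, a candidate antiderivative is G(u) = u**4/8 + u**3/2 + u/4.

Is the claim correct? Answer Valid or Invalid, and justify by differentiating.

d/du[G] = u**3/2 + 3*u**2/2 + 1/4
d/du[G] - f(u) = -1 != 0.

Invalid: d/du[G] - f = -1, which is not 0.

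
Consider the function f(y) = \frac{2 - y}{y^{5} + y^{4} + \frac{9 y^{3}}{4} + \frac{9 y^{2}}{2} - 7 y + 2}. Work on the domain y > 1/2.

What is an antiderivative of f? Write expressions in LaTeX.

An antiderivative is F(y) = - \frac{1328 \log{\left(y - \frac{1}{2} \right)}}{7225} + \frac{2 \log{\left(y + 2 \right)}}{25} + \frac{15 \log{\left(y^{2} + 4 \right)}}{289} + \frac{16 \operatorname{atan}{\left(\frac{y}{2} \right)}}{289} - \frac{24}{170 y - 85}.

Factor the denominator (\left(y + 2\right) \left(2 y - 1\right)^{2} \left(y^{2} + 4\right)) and decompose: f = \frac{2 \left(15 y + 16\right)}{289 \left(y^{2} + 4\right)} - \frac{2656}{7225 \left(2 y - 1\right)} + \frac{48}{85 \left(2 y - 1\right)^{2}} + \frac{2}{25 \left(y + 2\right)}; each piece integrates to a log, atan, or power term.
Check: d/dy[- \frac{1328 \log{\left(y - \frac{1}{2} \right)}}{7225} + \frac{2 \log{\left(y + 2 \right)}}{25} + \frac{15 \log{\left(y^{2} + 4 \right)}}{289} + \frac{16 \operatorname{atan}{\left(\frac{y}{2} \right)}}{289} - \frac{24}{170 y - 85}] = \frac{8 - 4 y}{4 y^{5} + 4 y^{4} + 9 y^{3} + 18 y^{2} - 28 y + 8}, which equals f(y).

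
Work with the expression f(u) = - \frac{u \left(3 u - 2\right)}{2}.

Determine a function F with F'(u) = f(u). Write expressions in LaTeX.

An antiderivative is F(u) = - \frac{u^{3}}{2} + \frac{u^{2}}{2}.

A candidate is checked by its d/du: the result must match f(u).
Check: d/du[- \frac{u^{3}}{2} + \frac{u^{2}}{2}] = - \frac{3 u^{2}}{2} + u, which equals f(u).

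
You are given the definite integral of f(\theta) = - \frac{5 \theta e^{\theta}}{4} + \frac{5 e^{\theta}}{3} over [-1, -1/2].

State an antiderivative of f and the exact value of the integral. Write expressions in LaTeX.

f has the shape u'v + uv' for u = \frac{35}{12} - \frac{5 \theta}{4} and v = e^{\theta} — it is the derivative of the product u*v.
F(\theta) = - \frac{5 \left(3 \theta - 7\right) e^{\theta}}{12} is an antiderivative of f.
Check: d/d\theta[- \frac{5 \left(3 \theta - 7\right) e^{\theta}}{12}] = - \frac{5 \theta e^{\theta}}{4} + \frac{5 e^{\theta}}{3} = f(\theta).
F(-1/2) = \frac{85}{24 e^{\frac{1}{2}}}; F(-1) = \frac{25}{6 e}.
Integral = F(-1/2) - F(-1) = - \frac{25}{6 e} + \frac{85}{24 e^{\frac{1}{2}}}.

Antiderivative: F(\theta) = - \frac{5 \left(3 \theta - 7\right) e^{\theta}}{12}; value = - \frac{25}{6 e} + \frac{85}{24 e^{\frac{1}{2}}}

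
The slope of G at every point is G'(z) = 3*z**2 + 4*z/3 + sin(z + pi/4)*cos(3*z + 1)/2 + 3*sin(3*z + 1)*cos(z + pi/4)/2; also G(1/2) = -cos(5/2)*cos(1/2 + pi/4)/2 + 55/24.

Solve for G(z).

The integrand splits into summands that can be handled one at a time.
A general antiderivative is z**3 + 2*z**2/3 - cos(z + pi/4)*cos(3*z + 1)/2 + C.
The condition gives C = -cos(5/2)*cos(1/2 + pi/4)/2 + 55/24 - (-cos(5/2)*cos(1/2 + pi/4)/2 + 7/24) = 2.
So G(z) = (6*z**3 + 4*z**2 - 3*cos(z + pi/4)*cos(3*z + 1) + 12)/6.
Check: d/dz[(6*z**3 + 4*z**2 - 3*cos(z + pi/4)*cos(3*z + 1) + 12)/6] = 3*z**2 + 4*z/3 + sin(z + pi/4)*cos(3*z + 1)/2 + 3*sin(3*z + 1)*cos(z + pi/4)/2 = G'(z).

G(z) = (6*z**3 + 4*z**2 - 3*cos(z + pi/4)*cos(3*z + 1) + 12)/6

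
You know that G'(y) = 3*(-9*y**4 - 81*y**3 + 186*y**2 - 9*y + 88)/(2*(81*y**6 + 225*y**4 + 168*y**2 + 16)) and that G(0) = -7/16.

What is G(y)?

G(y) = (30*y**2*atan(3*y) - 12*y**2 + 12*y + 40*atan(3*y) - 7)/(4*(3*y**2 + 4))

The proposed G(y) is checked by its d/dy: the result must match the given G'(y).
A general antiderivative is (y + 3/4)/(y**2 + 4/3) + 5*atan(3*y)/2 + C.
The condition gives C = -7/16 - (9/16) = -1.
So G(y) = (30*y**2*atan(3*y) - 12*y**2 + 12*y + 40*atan(3*y) - 7)/(4*(3*y**2 + 4)).
Check: d/dy[(30*y**2*atan(3*y) - 12*y**2 + 12*y + 40*atan(3*y) - 7)/(4*(3*y**2 + 4))] = (-27*y**4 - 243*y**3 + 558*y**2 - 27*y + 264)/(162*y**6 + 450*y**4 + 336*y**2 + 32), which equals G'(y).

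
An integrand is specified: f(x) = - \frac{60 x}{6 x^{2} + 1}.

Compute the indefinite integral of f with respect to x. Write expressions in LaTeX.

F(x) = - 5 \log{\left(3 x^{2} + \frac{1}{2} \right)} + C

f matches the chain-rule pattern g'(h)*h' with inner function h(x) = 3 x^{2} + \frac{1}{2}; substituting u = h(x) collapses the integral.
Check: d/dx[- 5 \log{\left(3 x^{2} + \frac{1}{2} \right)}] = - \frac{60 x}{6 x^{2} + 1} = f(x).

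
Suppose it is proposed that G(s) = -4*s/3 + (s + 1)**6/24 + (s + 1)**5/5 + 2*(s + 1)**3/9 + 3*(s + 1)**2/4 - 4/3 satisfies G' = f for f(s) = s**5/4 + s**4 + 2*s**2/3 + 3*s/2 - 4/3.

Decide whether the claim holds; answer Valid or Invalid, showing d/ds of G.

d/ds[G] = s**5/4 + 9*s**4/4 + 13*s**3/2 + 55*s**2/6 + 97*s/12 + 25/12
d/ds[G] - f(s) = 5*s**4/4 + 13*s**3/2 + 17*s**2/2 + 79*s/12 + 41/12 != 0.

Invalid: d/ds[G] - f = 5*s**4/4 + 13*s**3/2 + 17*s**2/2 + 79*s/12 + 41/12, which is not 0.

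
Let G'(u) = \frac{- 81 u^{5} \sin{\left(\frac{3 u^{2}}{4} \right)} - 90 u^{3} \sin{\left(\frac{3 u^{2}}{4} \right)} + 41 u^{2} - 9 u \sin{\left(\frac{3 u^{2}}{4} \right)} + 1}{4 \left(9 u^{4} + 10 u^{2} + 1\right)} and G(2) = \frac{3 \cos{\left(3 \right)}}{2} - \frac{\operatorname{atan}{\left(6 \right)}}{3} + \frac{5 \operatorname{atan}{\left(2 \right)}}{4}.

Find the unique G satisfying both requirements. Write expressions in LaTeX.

Check a candidate G(u) by differentiating: d/du[G] must match the given G'(u).
A general antiderivative is \frac{3 \cos{\left(\frac{3 u^{2}}{4} \right)}}{2} + \frac{5 \operatorname{atan}{\left(u \right)}}{4} - \frac{\operatorname{atan}{\left(3 u \right)}}{3} + C.
The condition gives C = \frac{3 \cos{\left(3 \right)}}{2} - \frac{\operatorname{atan}{\left(6 \right)}}{3} + \frac{5 \operatorname{atan}{\left(2 \right)}}{4} - (\frac{3 \cos{\left(3 \right)}}{2} - \frac{\operatorname{atan}{\left(6 \right)}}{3} + \frac{5 \operatorname{atan}{\left(2 \right)}}{4}) = 0.
So G(u) = \frac{3 \cos{\left(\frac{3 u^{2}}{4} \right)}}{2} + \frac{5 \operatorname{atan}{\left(u \right)}}{4} - \frac{\operatorname{atan}{\left(3 u \right)}}{3}.
Check: d/du[\frac{3 \cos{\left(\frac{3 u^{2}}{4} \right)}}{2} + \frac{5 \operatorname{atan}{\left(u \right)}}{4} - \frac{\operatorname{atan}{\left(3 u \right)}}{3}] = \frac{- 81 u^{5} \sin{\left(\frac{3 u^{2}}{4} \right)} - 90 u^{3} \sin{\left(\frac{3 u^{2}}{4} \right)} + 41 u^{2} - 9 u \sin{\left(\frac{3 u^{2}}{4} \right)} + 1}{36 u^{4} + 40 u^{2} + 4}, which equals G'(u).

G(u) = \frac{3 \cos{\left(\frac{3 u^{2}}{4} \right)}}{2} + \frac{5 \operatorname{atan}{\left(u \right)}}{4} - \frac{\operatorname{atan}{\left(3 u \right)}}{3}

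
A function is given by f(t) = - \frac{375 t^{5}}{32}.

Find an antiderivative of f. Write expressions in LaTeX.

Whatever form F(t) takes, F'(t) = f(t) is non-negotiable.
Check: d/dt[- \frac{125 t^{6}}{64}] = - \frac{375 t^{5}}{32} = f(t).

An antiderivative is F(t) = - \frac{125 t^{6}}{64}.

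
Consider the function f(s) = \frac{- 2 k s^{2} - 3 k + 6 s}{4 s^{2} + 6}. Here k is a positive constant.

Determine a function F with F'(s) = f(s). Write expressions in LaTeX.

An antiderivative is F(s) = \frac{- 2 k s + 3 \log{\left(s^{2} + \frac{3}{2} \right)}}{4}.

Recover f(s) by differentiating a candidate F(s); any mismatch rules it out.
Check: d/ds[\frac{- 2 k s + 3 \log{\left(s^{2} + \frac{3}{2} \right)}}{4}] = \frac{- 2 k s^{2} - 3 k + 6 s}{4 s^{2} + 6} = f(s).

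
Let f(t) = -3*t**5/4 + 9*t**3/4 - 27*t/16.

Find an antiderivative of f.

f matches the chain-rule pattern g'(h)*h' with inner function h(t) = t**2/2 - 3/4; substituting u = h(t) collapses the integral.
Check: d/dt[-(t**2/2 - 3/4)**3] = -3*t**5/4 + 9*t**3/4 - 27*t/16 = f(t).

An antiderivative is F(t) = -(t**2/2 - 3/4)**3.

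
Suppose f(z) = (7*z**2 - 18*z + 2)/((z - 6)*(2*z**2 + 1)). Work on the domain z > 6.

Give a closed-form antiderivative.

An antiderivative is F(z) = (8*log(z/2 - 3) + 3*log(2*z**2 + 1))/4.

An antiderivative F(z) passes only if d/dz[F] lands on f(z) exactly.
Check: d/dz[(8*log(z/2 - 3) + 3*log(2*z**2 + 1))/4] = (7*z**2 - 18*z + 2)/(2*z**3 - 12*z**2 + z - 6), which equals f(z).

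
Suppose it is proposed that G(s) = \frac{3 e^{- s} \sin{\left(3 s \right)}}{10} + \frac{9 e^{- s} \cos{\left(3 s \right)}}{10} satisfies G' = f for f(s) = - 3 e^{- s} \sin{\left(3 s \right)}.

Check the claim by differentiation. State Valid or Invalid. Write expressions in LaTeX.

d/ds[G] = - 3 e^{- s} \sin{\left(3 s \right)}
This equals f(s) exactly, so the claim holds.

Valid - differentiating G returns exactly f.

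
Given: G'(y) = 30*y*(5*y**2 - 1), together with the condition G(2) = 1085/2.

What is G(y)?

G'(y) matches the chain-rule pattern g'(h)*h' with inner function h(y) = 5*y**2 - 1; substituting u = h(y) collapses the integral.
A general antiderivative is 3*(5*y**2 - 1)**2/2 + C.
The condition gives C = 1085/2 - (1083/2) = 1.
So G(y) = 75*y**4/2 - 15*y**2 + 5/2.
Check: d/dy[75*y**4/2 - 15*y**2 + 5/2] = 150*y**3 - 30*y, which equals G'(y).

G(y) = 75*y**4/2 - 15*y**2 + 5/2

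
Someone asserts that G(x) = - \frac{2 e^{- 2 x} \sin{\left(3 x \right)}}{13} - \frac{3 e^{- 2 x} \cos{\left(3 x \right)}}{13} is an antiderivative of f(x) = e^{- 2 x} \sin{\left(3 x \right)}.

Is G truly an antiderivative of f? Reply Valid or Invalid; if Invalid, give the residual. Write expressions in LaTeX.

d/dx[G] = e^{- 2 x} \sin{\left(3 x \right)}
This equals f(x) exactly, so the claim holds.

Valid. The derivative of G reproduces f.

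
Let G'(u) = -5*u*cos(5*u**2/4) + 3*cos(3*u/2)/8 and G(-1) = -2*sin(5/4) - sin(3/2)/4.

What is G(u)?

The integrand splits into summands that can be handled one at a time.
A general antiderivative is sin(3*u/2)/4 - 2*sin(5*u**2/4) + C.
The condition gives C = -2*sin(5/4) - sin(3/2)/4 - (-2*sin(5/4) - sin(3/2)/4) = 0.
So G(u) = sin(3*u/2)/4 - 2*sin(5*u**2/4).
Check: d/du[sin(3*u/2)/4 - 2*sin(5*u**2/4)] = -5*u*cos(5*u**2/4) + 3*cos(3*u/2)/8 = G'(u).

G(u) = sin(3*u/2)/4 - 2*sin(5*u**2/4)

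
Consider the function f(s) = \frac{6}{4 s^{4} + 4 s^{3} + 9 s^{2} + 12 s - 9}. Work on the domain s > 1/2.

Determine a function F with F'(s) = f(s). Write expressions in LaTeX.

Factor the denominator (\left(2 s - 1\right) \left(2 s + 3\right) \left(s^{2} + 3\right)) and decompose: f = - \frac{2 \left(4 s + 15\right)}{91 \left(s^{2} + 3\right)} - \frac{2}{7 \left(2 s + 3\right)} + \frac{6}{13 \left(2 s - 1\right)}; each piece integrates to a log, atan, or power term.
Check: d/ds[\frac{3 \log{\left(s - \frac{1}{2} \right)}}{13} - \frac{\log{\left(s + \frac{3}{2} \right)}}{7} - \frac{4 \log{\left(s^{2} + 3 \right)}}{91} - \frac{10 \sqrt{3} \operatorname{atan}{\left(\frac{\sqrt{3} s}{3} \right)}}{91}] = \frac{6}{4 s^{4} + 4 s^{3} + 9 s^{2} + 12 s - 9} = f(s).

An antiderivative is F(s) = \frac{3 \log{\left(s - \frac{1}{2} \right)}}{13} - \frac{\log{\left(s + \frac{3}{2} \right)}}{7} - \frac{4 \log{\left(s^{2} + 3 \right)}}{91} - \frac{10 \sqrt{3} \operatorname{atan}{\left(\frac{\sqrt{3} s}{3} \right)}}{91}.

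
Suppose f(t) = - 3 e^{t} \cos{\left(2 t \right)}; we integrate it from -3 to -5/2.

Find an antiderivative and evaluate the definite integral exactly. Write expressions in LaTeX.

Whatever form F(t) takes, F'(t) = f(t) is non-negotiable.
F(t) = - \frac{6 e^{t} \sin{\left(2 t \right)}}{5} - \frac{3 e^{t} \cos{\left(2 t \right)}}{5} is an antiderivative of f.
Check: d/dt[- \frac{6 e^{t} \sin{\left(2 t \right)}}{5} - \frac{3 e^{t} \cos{\left(2 t \right)}}{5}] = - 3 e^{t} \cos{\left(2 t \right)} = f(t).
F(-5/2) = \frac{6 \sin{\left(5 \right)}}{5 e^{\frac{5}{2}}} - \frac{3 \cos{\left(5 \right)}}{5 e^{\frac{5}{2}}}; F(-3) = - \frac{3 \cos{\left(6 \right)}}{5 e^{3}} + \frac{6 \sin{\left(6 \right)}}{5 e^{3}}.
Integral = F(-5/2) - F(-3) = \frac{6 \sin{\left(5 \right)}}{5 e^{\frac{5}{2}}} - \frac{3 \cos{\left(5 \right)}}{5 e^{\frac{5}{2}}} - \frac{6 \sin{\left(6 \right)}}{5 e^{3}} + \frac{3 \cos{\left(6 \right)}}{5 e^{3}}.

Antiderivative: F(t) = - \frac{6 e^{t} \sin{\left(2 t \right)}}{5} - \frac{3 e^{t} \cos{\left(2 t \right)}}{5}; value = \frac{6 \sin{\left(5 \right)}}{5 e^{\frac{5}{2}}} - \frac{3 \cos{\left(5 \right)}}{5 e^{\frac{5}{2}}} - \frac{6 \sin{\left(6 \right)}}{5 e^{3}} + \frac{3 \cos{\left(6 \right)}}{5 e^{3}}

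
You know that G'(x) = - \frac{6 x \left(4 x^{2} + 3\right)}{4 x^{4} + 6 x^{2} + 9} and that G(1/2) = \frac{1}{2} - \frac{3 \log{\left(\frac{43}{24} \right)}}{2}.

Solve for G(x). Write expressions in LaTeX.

The substitution u = \frac{2 x^{4}}{3} + x^{2} + \frac{3}{2} works: G'(x) is exactly (dG/du)*(du/dx) for that inner function.
A general antiderivative is - \frac{3 \log{\left(\frac{2 x^{4}}{3} + x^{2} + \frac{3}{2} \right)}}{2} + C.
The condition gives C = \frac{1}{2} - \frac{3 \log{\left(\frac{43}{24} \right)}}{2} - (- \frac{3 \log{\left(\frac{43}{24} \right)}}{2}) = \frac{1}{2}.
So G(x) = \frac{1}{2} - \frac{3 \log{\left(\frac{2 x^{4}}{3} + x^{2} + \frac{3}{2} \right)}}{2}.
Check: d/dx[\frac{1}{2} - \frac{3 \log{\left(\frac{2 x^{4}}{3} + x^{2} + \frac{3}{2} \right)}}{2}] = \frac{- 24 x^{3} - 18 x}{4 x^{4} + 6 x^{2} + 9}, which equals G'(x).

G(x) = \frac{1}{2} - \frac{3 \log{\left(\frac{2 x^{4}}{3} + x^{2} + \frac{3}{2} \right)}}{2}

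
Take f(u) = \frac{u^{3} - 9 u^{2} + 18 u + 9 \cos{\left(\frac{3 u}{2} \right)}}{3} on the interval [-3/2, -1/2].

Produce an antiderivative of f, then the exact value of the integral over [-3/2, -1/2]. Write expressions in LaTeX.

Any candidate F(u) must reproduce f(u) exactly when differentiated.
F(u) = \frac{u^{4}}{12} - u^{3} + 3 u^{2} + 2 \sin{\left(\frac{3 u}{2} \right)} is an antiderivative of f.
Check: d/du[\frac{u^{4}}{12} - u^{3} + 3 u^{2} + 2 \sin{\left(\frac{3 u}{2} \right)}] = \frac{u^{3}}{3} - 3 u^{2} + 6 u + 3 \cos{\left(\frac{3 u}{2} \right)}, which equals f(u).
F(-1/2) = \frac{169}{192} - 2 \sin{\left(\frac{3}{4} \right)}; F(-3/2) = \frac{675}{64} - 2 \sin{\left(\frac{9}{4} \right)}.
Integral = F(-1/2) - F(-3/2) = - \frac{29}{3} - 2 \sin{\left(\frac{3}{4} \right)} + 2 \sin{\left(\frac{9}{4} \right)}.

Antiderivative: F(u) = \frac{u^{4}}{12} - u^{3} + 3 u^{2} + 2 \sin{\left(\frac{3 u}{2} \right)}; value = - \frac{29}{3} - 2 \sin{\left(\frac{3}{4} \right)} + 2 \sin{\left(\frac{9}{4} \right)}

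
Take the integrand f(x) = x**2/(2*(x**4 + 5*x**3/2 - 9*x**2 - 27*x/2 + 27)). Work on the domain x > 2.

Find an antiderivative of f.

An antiderivative is F(x) = (36*x*log(x - 2) - 25*x*log(x - 3/2) - 11*x*log(x + 3) + 108*log(x - 2) - 75*log(x - 3/2) - 33*log(x + 3) - 45)/(225*x + 675).

The denominator factors as (x - 2)*(x + 3)**2*(2*x - 3); partial fractions split f into directly integrable pieces: -2/(9*(2*x - 3)) - 11/(225*(x + 3)) + 1/(5*(x + 3)**2) + 4/(25*(x - 2)).
Check: d/dx[(36*x*log(x - 2) - 25*x*log(x - 3/2) - 11*x*log(x + 3) + 108*log(x - 2) - 75*log(x - 3/2) - 33*log(x + 3) - 45)/(225*x + 675)] = x**2/(2*x**4 + 5*x**3 - 18*x**2 - 27*x + 54), which equals f(x).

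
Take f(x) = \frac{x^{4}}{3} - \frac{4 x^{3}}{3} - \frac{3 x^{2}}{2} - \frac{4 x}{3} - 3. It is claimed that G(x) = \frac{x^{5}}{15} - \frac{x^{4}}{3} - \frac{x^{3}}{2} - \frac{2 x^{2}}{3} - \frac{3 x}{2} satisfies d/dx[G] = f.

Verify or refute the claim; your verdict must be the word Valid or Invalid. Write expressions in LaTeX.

d/dx[G] = \frac{x^{4}}{3} - \frac{4 x^{3}}{3} - \frac{3 x^{2}}{2} - \frac{4 x}{3} - \frac{3}{2}
d/dx[G] - f(x) = \frac{3}{2} != 0.

Invalid: d/dx[G] - f = \frac{3}{2}, which is not 0.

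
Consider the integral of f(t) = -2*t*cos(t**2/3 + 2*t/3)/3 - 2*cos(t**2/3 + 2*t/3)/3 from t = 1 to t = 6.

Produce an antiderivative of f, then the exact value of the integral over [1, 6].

Antiderivative: F(t) = -sin(t**2/3 + 2*t/3); value = -sin(16) + sin(1)

f matches the chain-rule pattern g'(h)*h' with inner function h(t) = t**2/3 + 2*t/3; substituting u = h(t) collapses the integral.
F(t) = -sin(t**2/3 + 2*t/3) is an antiderivative of f.
Check: d/dt[-sin(t**2/3 + 2*t/3)] = -2*t*cos(t**2/3 + 2*t/3)/3 - 2*cos(t**2/3 + 2*t/3)/3 = f(t).
F(6) = -sin(16); F(1) = -sin(1).
Integral = F(6) - F(1) = -sin(16) + sin(1).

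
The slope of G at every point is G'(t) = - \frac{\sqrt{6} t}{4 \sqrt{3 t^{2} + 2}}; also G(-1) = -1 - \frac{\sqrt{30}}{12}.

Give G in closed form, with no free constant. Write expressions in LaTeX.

G(t) = - \frac{\sqrt{2 t^{2} + \frac{4}{3}}}{4} - 1

The substitution u = 2 t^{2} + \frac{4}{3} works: G'(t) is exactly (dG/du)*(du/dt) for that inner function.
A general antiderivative is - \frac{\sqrt{2 t^{2} + \frac{4}{3}}}{4} + C.
The condition gives C = -1 - \frac{\sqrt{30}}{12} - (- \frac{\sqrt{30}}{12}) = -1.
So G(t) = - \frac{\sqrt{2 t^{2} + \frac{4}{3}}}{4} - 1.
Check: d/dt[- \frac{\sqrt{2 t^{2} + \frac{4}{3}}}{4} - 1] = - \frac{\sqrt{6} t}{4 \sqrt{3 t^{2} + 2}} = G'(t).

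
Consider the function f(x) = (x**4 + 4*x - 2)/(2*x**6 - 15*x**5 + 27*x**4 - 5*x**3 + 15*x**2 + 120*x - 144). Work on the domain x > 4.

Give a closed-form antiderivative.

An antiderivative is F(x) = 1510*log(x - 4)/131043 + log(x - 1)/60 + 47*log(x + 3/2)/12705 - 967*log(x**2 + 3)/60648 + 41*sqrt(3)*atan(sqrt(3)*x/3)/10108 - 90/(209*x - 836).

Factor the denominator ((x - 4)**2*(x - 1)*(2*x + 3)*(x**2 + 3)) and decompose: f = -(967*x - 369)/(30324*(x**2 + 3)) + 94/(12705*(2*x + 3)) + 1/(60*(x - 1)) + 1510/(131043*(x - 4)) + 90/(209*(x - 4)**2); each piece integrates to a log, atan, or power term.
Check: d/dx[1510*log(x - 4)/131043 + log(x - 1)/60 + 47*log(x + 3/2)/12705 - 967*log(x**2 + 3)/60648 + 41*sqrt(3)*atan(sqrt(3)*x/3)/10108 - 90/(209*x - 836)] = (x**4 + 4*x - 2)/(2*x**6 - 15*x**5 + 27*x**4 - 5*x**3 + 15*x**2 + 120*x - 144) = f(x).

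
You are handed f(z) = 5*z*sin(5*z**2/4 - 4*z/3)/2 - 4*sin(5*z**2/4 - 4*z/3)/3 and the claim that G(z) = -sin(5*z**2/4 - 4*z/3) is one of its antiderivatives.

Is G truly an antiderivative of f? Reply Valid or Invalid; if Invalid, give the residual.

d/dz[G] = -5*z*cos(5*z**2/4 - 4*z/3)/2 + 4*cos(5*z**2/4 - 4*z/3)/3
d/dz[G] - f(z) = -5*z*sin(5*z**2/4 - 4*z/3)/2 - 5*z*cos(5*z**2/4 - 4*z/3)/2 + 4*sin(5*z**2/4 - 4*z/3)/3 + 4*cos(5*z**2/4 - 4*z/3)/3 != 0.

Invalid: d/dz[G] - f = -5*z*sin(5*z**2/4 - 4*z/3)/2 - 5*z*cos(5*z**2/4 - 4*z/3)/2 + 4*sin(5*z**2/4 - 4*z/3)/3 + 4*cos(5*z**2/4 - 4*z/3)/3, which is not 0.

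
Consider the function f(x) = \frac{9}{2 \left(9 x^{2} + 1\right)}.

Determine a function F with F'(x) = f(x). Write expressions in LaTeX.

An antiderivative is F(x) = \frac{3 \operatorname{atan}{\left(3 x \right)}}{2}.

An antiderivative F(x) passes only if d/dx[F] lands on f(x) exactly.
Check: d/dx[\frac{3 \operatorname{atan}{\left(3 x \right)}}{2}] = \frac{9}{18 x^{2} + 2}, which equals f(x).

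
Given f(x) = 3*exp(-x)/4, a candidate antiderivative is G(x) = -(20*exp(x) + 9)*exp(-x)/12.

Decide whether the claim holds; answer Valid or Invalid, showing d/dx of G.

d/dx[G] = 3*exp(-x)/4
This equals f(x) exactly, so the claim holds.

Valid - differentiating G returns exactly f.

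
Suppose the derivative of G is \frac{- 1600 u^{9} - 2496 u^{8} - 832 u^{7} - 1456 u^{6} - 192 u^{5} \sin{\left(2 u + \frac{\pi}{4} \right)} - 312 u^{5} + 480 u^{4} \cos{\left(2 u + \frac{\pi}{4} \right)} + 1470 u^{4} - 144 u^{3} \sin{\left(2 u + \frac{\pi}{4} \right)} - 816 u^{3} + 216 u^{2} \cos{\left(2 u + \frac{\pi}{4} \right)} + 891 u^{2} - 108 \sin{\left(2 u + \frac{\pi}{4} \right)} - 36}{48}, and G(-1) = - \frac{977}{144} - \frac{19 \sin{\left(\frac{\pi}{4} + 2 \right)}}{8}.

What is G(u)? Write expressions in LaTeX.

G(u) = - \frac{480 u^{10} + 832 u^{9} + 312 u^{8} + 624 u^{7} + 156 u^{6} - 288 u^{5} \cos{\left(2 u + \frac{\pi}{4} \right)} - 882 u^{5} + 612 u^{4} - 216 u^{3} \cos{\left(2 u + \frac{\pi}{4} \right)} - 891 u^{3} + 108 u - 162 \cos{\left(2 u + \frac{\pi}{4} \right)} - 792}{144}

G'(u) has the shape v'r + vr' for v = - \frac{4 u^{5}}{3} - u^{3} - \frac{3}{4} and r = \frac{5 u^{5}}{2} + \frac{13 u^{4}}{3} - \frac{u^{3}}{4} + u - \frac{3 \cos{\left(2 u + \frac{\pi}{4} \right)}}{2} - 6 — it is the derivative of the product v*r.
A general antiderivative is \left(- \frac{4 u^{5}}{3} - u^{3} - \frac{3}{4}\right) \left(\frac{5 u^{5}}{2} + \frac{13 u^{4}}{3} - \frac{u^{3}}{4} + u - \frac{3 \cos{\left(2 u + \frac{\pi}{4} \right)}}{2} - 6\right) + C.
The condition gives C = - \frac{977}{144} - \frac{19 \sin{\left(\frac{\pi}{4} + 2 \right)}}{8} - (- \frac{1121}{144} - \frac{19 \sin{\left(\frac{\pi}{4} + 2 \right)}}{8}) = 1.
So G(u) = - \frac{480 u^{10} + 832 u^{9} + 312 u^{8} + 624 u^{7} + 156 u^{6} - 288 u^{5} \cos{\left(2 u + \frac{\pi}{4} \right)} - 882 u^{5} + 612 u^{4} - 216 u^{3} \cos{\left(2 u + \frac{\pi}{4} \right)} - 891 u^{3} + 108 u - 162 \cos{\left(2 u + \frac{\pi}{4} \right)} - 792}{144}.
Check: d/du[- \frac{480 u^{10} + 832 u^{9} + 312 u^{8} + 624 u^{7} + 156 u^{6} - 288 u^{5} \cos{\left(2 u + \frac{\pi}{4} \right)} - 882 u^{5} + 612 u^{4} - 216 u^{3} \cos{\left(2 u + \frac{\pi}{4} \right)} - 891 u^{3} + 108 u - 162 \cos{\left(2 u + \frac{\pi}{4} \right)} - 792}{144}] = - \frac{100 u^{9}}{3} - 52 u^{8} - \frac{52 u^{7}}{3} - \frac{91 u^{6}}{3} - 4 u^{5} \sin{\left(2 u + \frac{\pi}{4} \right)} - \frac{13 u^{5}}{2} + 10 u^{4} \cos{\left(2 u + \frac{\pi}{4} \right)} + \frac{245 u^{4}}{8} - 3 u^{3} \sin{\left(2 u + \frac{\pi}{4} \right)} - 17 u^{3} + \frac{9 u^{2} \cos{\left(2 u + \frac{\pi}{4} \right)}}{2} + \frac{297 u^{2}}{16} - \frac{9 \sin{\left(2 u + \frac{\pi}{4} \right)}}{4} - \frac{3}{4}, which equals G'(u).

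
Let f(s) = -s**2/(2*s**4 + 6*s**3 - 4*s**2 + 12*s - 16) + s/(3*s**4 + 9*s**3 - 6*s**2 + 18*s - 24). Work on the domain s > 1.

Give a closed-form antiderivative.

An antiderivative is F(s) = -log(s - 1)/90 + 14*log(s + 4)/135 - 5*log(s**2 + 2)/108 - sqrt(2)*atan(sqrt(2)*s/2)/27.

Factor the denominator (6*(s - 1)*(s + 4)*(s**2 + 2)) and decompose: f = -(5*s + 4)/(54*(s**2 + 2)) + 14/(135*(s + 4)) - 1/(90*(s - 1)); each piece integrates to a log, atan, or power term.
Check: d/ds[-log(s - 1)/90 + 14*log(s + 4)/135 - 5*log(s**2 + 2)/108 - sqrt(2)*atan(sqrt(2)*s/2)/27] = (-3*s**2 + 2*s)/(6*s**4 + 18*s**3 - 12*s**2 + 36*s - 48), which equals f(s).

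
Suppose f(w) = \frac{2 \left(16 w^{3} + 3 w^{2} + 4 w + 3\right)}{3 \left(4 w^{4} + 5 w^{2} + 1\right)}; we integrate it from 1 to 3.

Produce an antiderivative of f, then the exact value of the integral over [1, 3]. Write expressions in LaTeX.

For F(w) to be correct the identity F'(w) - f(w) = 0 must hold.
F(w) = \frac{4 \log{\left(2 w^{2} + 2 \right)}}{3} + \operatorname{atan}{\left(2 w \right)} is an antiderivative of f.
Check: d/dw[\frac{4 \log{\left(2 w^{2} + 2 \right)}}{3} + \operatorname{atan}{\left(2 w \right)}] = \frac{32 w^{3} + 6 w^{2} + 8 w + 6}{12 w^{4} + 15 w^{2} + 3}, which equals f(w).
F(3) = \operatorname{atan}{\left(6 \right)} + \frac{4 \log{\left(20 \right)}}{3}; F(1) = \operatorname{atan}{\left(2 \right)} + \frac{4 \log{\left(4 \right)}}{3}.
Integral = F(3) - F(1) = - \frac{4 \log{\left(4 \right)}}{3} - \operatorname{atan}{\left(2 \right)} + \operatorname{atan}{\left(6 \right)} + \frac{4 \log{\left(20 \right)}}{3}.

Antiderivative: F(w) = \frac{4 \log{\left(2 w^{2} + 2 \right)}}{3} + \operatorname{atan}{\left(2 w \right)}; value = - \frac{4 \log{\left(4 \right)}}{3} - \operatorname{atan}{\left(2 \right)} + \operatorname{atan}{\left(6 \right)} + \frac{4 \log{\left(20 \right)}}{3}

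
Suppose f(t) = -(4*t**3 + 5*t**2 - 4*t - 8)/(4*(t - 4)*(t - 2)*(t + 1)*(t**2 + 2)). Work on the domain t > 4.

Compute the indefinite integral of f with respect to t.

F(t) = (-52*log(t - 4) + 30*log(t - 2) + 2*log(t + 1) + 10*log(t**2 + 2) + 15*sqrt(2)*atan(sqrt(2)*t/2))/120 + C

Factor the denominator (4*(t - 4)*(t - 2)*(t + 1)*(t**2 + 2)) and decompose: f = (2*t + 3)/(12*(t**2 + 2)) + 1/(60*(t + 1)) + 1/(4*(t - 2)) - 13/(30*(t - 4)); each piece integrates to a log, atan, or power term.
Check: d/dt[(-52*log(t - 4) + 30*log(t - 2) + 2*log(t + 1) + 10*log(t**2 + 2) + 15*sqrt(2)*atan(sqrt(2)*t/2))/120] = (-4*t**3 - 5*t**2 + 4*t + 8)/(4*t**5 - 20*t**4 + 16*t**3 - 8*t**2 + 16*t + 64), which equals f(t).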